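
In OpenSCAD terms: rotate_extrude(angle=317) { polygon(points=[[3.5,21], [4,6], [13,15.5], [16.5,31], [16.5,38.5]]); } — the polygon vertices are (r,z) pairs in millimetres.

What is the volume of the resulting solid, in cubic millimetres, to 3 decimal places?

Profile (r,z), 5 vertices: (3.5,21) (4,6) (13,15.5) (16.5,31) (16.5,38.5)
edge 0: (3.5,21)→(4,6)  cross = 3.5·6 − 4·21 = -63.0000; (r_i+r_j)·cross = 7.5·-63.0000 = -472.5000
edge 1: (4,6)→(13,15.5)  cross = 4·15.5 − 13·6 = -16.0000; (r_i+r_j)·cross = 17·-16.0000 = -272.0000
edge 2: (13,15.5)→(16.5,31)  cross = 13·31 − 16.5·15.5 = 147.2500; (r_i+r_j)·cross = 29.5·147.2500 = 4343.8750
edge 3: (16.5,31)→(16.5,38.5)  cross = 16.5·38.5 − 16.5·31 = 123.7500; (r_i+r_j)·cross = 33·123.7500 = 4083.7500
edge 4: (16.5,38.5)→(3.5,21)  cross = 16.5·21 − 3.5·38.5 = 211.7500; (r_i+r_j)·cross = 20·211.7500 = 4235.0000
Σcross = 403.7500 → A = |Σcross|/2 = 201.8750 mm²
Σ(r_i+r_j)·cross = 11918.1250 → first moment M = |Σ|/6 = 1986.3542
R_c = M/A = 1986.3542/201.8750 = 9.8395 mm
θ = 317° = 5.532694 rad
V = θ·R_c·A = 5.532694·9.8395·201.8750 = 10989.889 mm³

Volume = 10989.889 mm³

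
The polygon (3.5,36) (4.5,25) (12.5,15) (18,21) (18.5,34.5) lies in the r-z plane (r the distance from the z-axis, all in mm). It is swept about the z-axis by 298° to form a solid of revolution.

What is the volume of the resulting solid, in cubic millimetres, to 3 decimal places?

Profile (r,z), 5 vertices: (3.5,36) (4.5,25) (12.5,15) (18,21) (18.5,34.5)
edge 0: (3.5,36)→(4.5,25)  cross = 3.5·25 − 4.5·36 = -74.5000; (r_i+r_j)·cross = 8·-74.5000 = -596.0000
edge 1: (4.5,25)→(12.5,15)  cross = 4.5·15 − 12.5·25 = -245.0000; (r_i+r_j)·cross = 17·-245.0000 = -4165.0000
edge 2: (12.5,15)→(18,21)  cross = 12.5·21 − 18·15 = -7.5000; (r_i+r_j)·cross = 30.5·-7.5000 = -228.7500
edge 3: (18,21)→(18.5,34.5)  cross = 18·34.5 − 18.5·21 = 232.5000; (r_i+r_j)·cross = 36.5·232.5000 = 8486.2500
edge 4: (18.5,34.5)→(3.5,36)  cross = 18.5·36 − 3.5·34.5 = 545.2500; (r_i+r_j)·cross = 22·545.2500 = 11995.5000
Σcross = 450.7500 → A = |Σcross|/2 = 225.3750 mm²
Σ(r_i+r_j)·cross = 15492.0000 → first moment M = |Σ|/6 = 2582.0000
R_c = M/A = 2582.0000/225.3750 = 11.4565 mm
θ = 298° = 5.201081 rad
V = θ·R_c·A = 5.201081·11.4565·225.3750 = 13429.192 mm³

Volume = 13429.192 mm³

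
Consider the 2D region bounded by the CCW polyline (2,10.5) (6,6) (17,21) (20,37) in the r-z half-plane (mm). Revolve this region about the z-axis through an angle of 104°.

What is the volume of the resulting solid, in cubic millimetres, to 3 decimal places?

Volume = 3288.130 mm³

Profile (r,z), 4 vertices: (2,10.5) (6,6) (17,21) (20,37)
edge 0: (2,10.5)→(6,6)  cross = 2·6 − 6·10.5 = -51.0000; (r_i+r_j)·cross = 8·-51.0000 = -408.0000
edge 1: (6,6)→(17,21)  cross = 6·21 − 17·6 = 24.0000; (r_i+r_j)·cross = 23·24.0000 = 552.0000
edge 2: (17,21)→(20,37)  cross = 17·37 − 20·21 = 209.0000; (r_i+r_j)·cross = 37·209.0000 = 7733.0000
edge 3: (20,37)→(2,10.5)  cross = 20·10.5 − 2·37 = 136.0000; (r_i+r_j)·cross = 22·136.0000 = 2992.0000
Σcross = 318.0000 → A = |Σcross|/2 = 159.0000 mm²
Σ(r_i+r_j)·cross = 10869.0000 → first moment M = |Σ|/6 = 1811.5000
R_c = M/A = 1811.5000/159.0000 = 11.3931 mm
θ = 104° = 1.815142 rad
V = θ·R_c·A = 1.815142·11.3931·159.0000 = 3288.130 mm³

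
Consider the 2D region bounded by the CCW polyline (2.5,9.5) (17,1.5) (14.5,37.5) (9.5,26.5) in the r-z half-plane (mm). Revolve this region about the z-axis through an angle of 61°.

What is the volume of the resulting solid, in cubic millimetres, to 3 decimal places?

Profile (r,z), 4 vertices: (2.5,9.5) (17,1.5) (14.5,37.5) (9.5,26.5)
edge 0: (2.5,9.5)→(17,1.5)  cross = 2.5·1.5 − 17·9.5 = -157.7500; (r_i+r_j)·cross = 19.5·-157.7500 = -3076.1250
edge 1: (17,1.5)→(14.5,37.5)  cross = 17·37.5 − 14.5·1.5 = 615.7500; (r_i+r_j)·cross = 31.5·615.7500 = 19396.1250
edge 2: (14.5,37.5)→(9.5,26.5)  cross = 14.5·26.5 − 9.5·37.5 = 28.0000; (r_i+r_j)·cross = 24·28.0000 = 672.0000
edge 3: (9.5,26.5)→(2.5,9.5)  cross = 9.5·9.5 − 2.5·26.5 = 24.0000; (r_i+r_j)·cross = 12·24.0000 = 288.0000
Σcross = 510.0000 → A = |Σcross|/2 = 255.0000 mm²
Σ(r_i+r_j)·cross = 17280.0000 → first moment M = |Σ|/6 = 2880.0000
R_c = M/A = 2880.0000/255.0000 = 11.2941 mm
θ = 61° = 1.064651 rad
V = θ·R_c·A = 1.064651·11.2941·255.0000 = 3066.194 mm³

Volume = 3066.194 mm³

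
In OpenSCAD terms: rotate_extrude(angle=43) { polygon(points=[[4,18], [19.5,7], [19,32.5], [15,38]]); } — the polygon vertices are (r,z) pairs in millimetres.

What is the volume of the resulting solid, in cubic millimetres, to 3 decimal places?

Volume = 2739.716 mm³

Profile (r,z), 4 vertices: (4,18) (19.5,7) (19,32.5) (15,38)
edge 0: (4,18)→(19.5,7)  cross = 4·7 − 19.5·18 = -323.0000; (r_i+r_j)·cross = 23.5·-323.0000 = -7590.5000
edge 1: (19.5,7)→(19,32.5)  cross = 19.5·32.5 − 19·7 = 500.7500; (r_i+r_j)·cross = 38.5·500.7500 = 19278.8750
edge 2: (19,32.5)→(15,38)  cross = 19·38 − 15·32.5 = 234.5000; (r_i+r_j)·cross = 34·234.5000 = 7973.0000
edge 3: (15,38)→(4,18)  cross = 15·18 − 4·38 = 118.0000; (r_i+r_j)·cross = 19·118.0000 = 2242.0000
Σcross = 530.2500 → A = |Σcross|/2 = 265.1250 mm²
Σ(r_i+r_j)·cross = 21903.3750 → first moment M = |Σ|/6 = 3650.5625
R_c = M/A = 3650.5625/265.1250 = 13.7692 mm
θ = 43° = 0.750492 rad
V = θ·R_c·A = 0.750492·13.7692·265.1250 = 2739.716 mm³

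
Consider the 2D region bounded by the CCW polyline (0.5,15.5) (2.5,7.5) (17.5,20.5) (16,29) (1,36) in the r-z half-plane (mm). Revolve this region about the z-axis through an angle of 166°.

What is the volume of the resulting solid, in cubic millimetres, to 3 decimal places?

Profile (r,z), 5 vertices: (0.5,15.5) (2.5,7.5) (17.5,20.5) (16,29) (1,36)
edge 0: (0.5,15.5)→(2.5,7.5)  cross = 0.5·7.5 − 2.5·15.5 = -35.0000; (r_i+r_j)·cross = 3·-35.0000 = -105.0000
edge 1: (2.5,7.5)→(17.5,20.5)  cross = 2.5·20.5 − 17.5·7.5 = -80.0000; (r_i+r_j)·cross = 20·-80.0000 = -1600.0000
edge 2: (17.5,20.5)→(16,29)  cross = 17.5·29 − 16·20.5 = 179.5000; (r_i+r_j)·cross = 33.5·179.5000 = 6013.2500
edge 3: (16,29)→(1,36)  cross = 16·36 − 1·29 = 547.0000; (r_i+r_j)·cross = 17·547.0000 = 9299.0000
edge 4: (1,36)→(0.5,15.5)  cross = 1·15.5 − 0.5·36 = -2.5000; (r_i+r_j)·cross = 1.5·-2.5000 = -3.7500
Σcross = 609.0000 → A = |Σcross|/2 = 304.5000 mm²
Σ(r_i+r_j)·cross = 13603.5000 → first moment M = |Σ|/6 = 2267.2500
R_c = M/A = 2267.2500/304.5000 = 7.4458 mm
θ = 166° = 2.897247 rad
V = θ·R_c·A = 2.897247·7.4458·304.5000 = 6568.782 mm³

Volume = 6568.782 mm³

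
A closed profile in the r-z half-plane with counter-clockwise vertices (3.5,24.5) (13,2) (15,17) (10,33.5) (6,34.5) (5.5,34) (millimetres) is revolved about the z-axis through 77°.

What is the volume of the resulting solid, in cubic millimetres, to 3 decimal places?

Volume = 2493.025 mm³

Profile (r,z), 6 vertices: (3.5,24.5) (13,2) (15,17) (10,33.5) (6,34.5) (5.5,34)
edge 0: (3.5,24.5)→(13,2)  cross = 3.5·2 − 13·24.5 = -311.5000; (r_i+r_j)·cross = 16.5·-311.5000 = -5139.7500
edge 1: (13,2)→(15,17)  cross = 13·17 − 15·2 = 191.0000; (r_i+r_j)·cross = 28·191.0000 = 5348.0000
edge 2: (15,17)→(10,33.5)  cross = 15·33.5 − 10·17 = 332.5000; (r_i+r_j)·cross = 25·332.5000 = 8312.5000
edge 3: (10,33.5)→(6,34.5)  cross = 10·34.5 − 6·33.5 = 144.0000; (r_i+r_j)·cross = 16·144.0000 = 2304.0000
edge 4: (6,34.5)→(5.5,34)  cross = 6·34 − 5.5·34.5 = 14.2500; (r_i+r_j)·cross = 11.5·14.2500 = 163.8750
edge 5: (5.5,34)→(3.5,24.5)  cross = 5.5·24.5 − 3.5·34 = 15.7500; (r_i+r_j)·cross = 9·15.7500 = 141.7500
Σcross = 386.0000 → A = |Σcross|/2 = 193.0000 mm²
Σ(r_i+r_j)·cross = 11130.3750 → first moment M = |Σ|/6 = 1855.0625
R_c = M/A = 1855.0625/193.0000 = 9.6117 mm
θ = 77° = 1.343904 rad
V = θ·R_c·A = 1.343904·9.6117·193.0000 = 2493.025 mm³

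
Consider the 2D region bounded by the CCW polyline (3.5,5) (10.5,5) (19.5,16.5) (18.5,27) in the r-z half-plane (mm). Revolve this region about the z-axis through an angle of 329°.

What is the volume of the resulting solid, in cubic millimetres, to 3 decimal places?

Profile (r,z), 4 vertices: (3.5,5) (10.5,5) (19.5,16.5) (18.5,27)
edge 0: (3.5,5)→(10.5,5)  cross = 3.5·5 − 10.5·5 = -35.0000; (r_i+r_j)·cross = 14·-35.0000 = -490.0000
edge 1: (10.5,5)→(19.5,16.5)  cross = 10.5·16.5 − 19.5·5 = 75.7500; (r_i+r_j)·cross = 30·75.7500 = 2272.5000
edge 2: (19.5,16.5)→(18.5,27)  cross = 19.5·27 − 18.5·16.5 = 221.2500; (r_i+r_j)·cross = 38·221.2500 = 8407.5000
edge 3: (18.5,27)→(3.5,5)  cross = 18.5·5 − 3.5·27 = -2.0000; (r_i+r_j)·cross = 22·-2.0000 = -44.0000
Σcross = 260.0000 → A = |Σcross|/2 = 130.0000 mm²
Σ(r_i+r_j)·cross = 10146.0000 → first moment M = |Σ|/6 = 1691.0000
R_c = M/A = 1691.0000/130.0000 = 13.0077 mm
θ = 329° = 5.742133 rad
V = θ·R_c·A = 5.742133·13.0077·130.0000 = 9709.947 mm³

Volume = 9709.947 mm³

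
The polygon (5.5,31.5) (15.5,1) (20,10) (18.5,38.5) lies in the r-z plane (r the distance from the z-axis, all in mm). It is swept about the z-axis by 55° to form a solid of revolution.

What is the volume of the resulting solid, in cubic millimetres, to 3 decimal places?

Profile (r,z), 4 vertices: (5.5,31.5) (15.5,1) (20,10) (18.5,38.5)
edge 0: (5.5,31.5)→(15.5,1)  cross = 5.5·1 − 15.5·31.5 = -482.7500; (r_i+r_j)·cross = 21·-482.7500 = -10137.7500
edge 1: (15.5,1)→(20,10)  cross = 15.5·10 − 20·1 = 135.0000; (r_i+r_j)·cross = 35.5·135.0000 = 4792.5000
edge 2: (20,10)→(18.5,38.5)  cross = 20·38.5 − 18.5·10 = 585.0000; (r_i+r_j)·cross = 38.5·585.0000 = 22522.5000
edge 3: (18.5,38.5)→(5.5,31.5)  cross = 18.5·31.5 − 5.5·38.5 = 371.0000; (r_i+r_j)·cross = 24·371.0000 = 8904.0000
Σcross = 608.2500 → A = |Σcross|/2 = 304.1250 mm²
Σ(r_i+r_j)·cross = 26081.2500 → first moment M = |Σ|/6 = 4346.8750
R_c = M/A = 4346.8750/304.1250 = 14.2931 mm
θ = 55° = 0.959931 rad
V = θ·R_c·A = 0.959931·14.2931·304.1250 = 4172.700 mm³

Volume = 4172.700 mm³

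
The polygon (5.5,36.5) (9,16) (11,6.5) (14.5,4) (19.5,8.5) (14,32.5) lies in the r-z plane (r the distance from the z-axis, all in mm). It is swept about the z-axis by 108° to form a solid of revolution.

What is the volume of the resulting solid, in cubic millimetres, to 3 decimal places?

Volume = 5699.752 mm³

Profile (r,z), 6 vertices: (5.5,36.5) (9,16) (11,6.5) (14.5,4) (19.5,8.5) (14,32.5)
edge 0: (5.5,36.5)→(9,16)  cross = 5.5·16 − 9·36.5 = -240.5000; (r_i+r_j)·cross = 14.5·-240.5000 = -3487.2500
edge 1: (9,16)→(11,6.5)  cross = 9·6.5 − 11·16 = -117.5000; (r_i+r_j)·cross = 20·-117.5000 = -2350.0000
edge 2: (11,6.5)→(14.5,4)  cross = 11·4 − 14.5·6.5 = -50.2500; (r_i+r_j)·cross = 25.5·-50.2500 = -1281.3750
edge 3: (14.5,4)→(19.5,8.5)  cross = 14.5·8.5 − 19.5·4 = 45.2500; (r_i+r_j)·cross = 34·45.2500 = 1538.5000
edge 4: (19.5,8.5)→(14,32.5)  cross = 19.5·32.5 − 14·8.5 = 514.7500; (r_i+r_j)·cross = 33.5·514.7500 = 17244.1250
edge 5: (14,32.5)→(5.5,36.5)  cross = 14·36.5 − 5.5·32.5 = 332.2500; (r_i+r_j)·cross = 19.5·332.2500 = 6478.8750
Σcross = 484.0000 → A = |Σcross|/2 = 242.0000 mm²
Σ(r_i+r_j)·cross = 18142.8750 → first moment M = |Σ|/6 = 3023.8125
R_c = M/A = 3023.8125/242.0000 = 12.4951 mm
θ = 108° = 1.884956 rad
V = θ·R_c·A = 1.884956·12.4951·242.0000 = 5699.752 mm³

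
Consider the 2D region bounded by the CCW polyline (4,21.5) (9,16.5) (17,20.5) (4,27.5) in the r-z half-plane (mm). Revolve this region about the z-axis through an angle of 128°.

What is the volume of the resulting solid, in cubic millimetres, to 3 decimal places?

Profile (r,z), 4 vertices: (4,21.5) (9,16.5) (17,20.5) (4,27.5)
edge 0: (4,21.5)→(9,16.5)  cross = 4·16.5 − 9·21.5 = -127.5000; (r_i+r_j)·cross = 13·-127.5000 = -1657.5000
edge 1: (9,16.5)→(17,20.5)  cross = 9·20.5 − 17·16.5 = -96.0000; (r_i+r_j)·cross = 26·-96.0000 = -2496.0000
edge 2: (17,20.5)→(4,27.5)  cross = 17·27.5 − 4·20.5 = 385.5000; (r_i+r_j)·cross = 21·385.5000 = 8095.5000
edge 3: (4,27.5)→(4,21.5)  cross = 4·21.5 − 4·27.5 = -24.0000; (r_i+r_j)·cross = 8·-24.0000 = -192.0000
Σcross = 138.0000 → A = |Σcross|/2 = 69.0000 mm²
Σ(r_i+r_j)·cross = 3750.0000 → first moment M = |Σ|/6 = 625.0000
R_c = M/A = 625.0000/69.0000 = 9.0580 mm
θ = 128° = 2.234021 rad
V = θ·R_c·A = 2.234021·9.0580·69.0000 = 1396.263 mm³

Volume = 1396.263 mm³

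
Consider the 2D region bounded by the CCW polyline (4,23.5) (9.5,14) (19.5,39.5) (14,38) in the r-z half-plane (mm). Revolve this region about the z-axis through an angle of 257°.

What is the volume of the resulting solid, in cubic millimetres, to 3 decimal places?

Volume = 7618.896 mm³

Profile (r,z), 4 vertices: (4,23.5) (9.5,14) (19.5,39.5) (14,38)
edge 0: (4,23.5)→(9.5,14)  cross = 4·14 − 9.5·23.5 = -167.2500; (r_i+r_j)·cross = 13.5·-167.2500 = -2257.8750
edge 1: (9.5,14)→(19.5,39.5)  cross = 9.5·39.5 − 19.5·14 = 102.2500; (r_i+r_j)·cross = 29·102.2500 = 2965.2500
edge 2: (19.5,39.5)→(14,38)  cross = 19.5·38 − 14·39.5 = 188.0000; (r_i+r_j)·cross = 33.5·188.0000 = 6298.0000
edge 3: (14,38)→(4,23.5)  cross = 14·23.5 − 4·38 = 177.0000; (r_i+r_j)·cross = 18·177.0000 = 3186.0000
Σcross = 300.0000 → A = |Σcross|/2 = 150.0000 mm²
Σ(r_i+r_j)·cross = 10191.3750 → first moment M = |Σ|/6 = 1698.5625
R_c = M/A = 1698.5625/150.0000 = 11.3238 mm
θ = 257° = 4.485496 rad
V = θ·R_c·A = 4.485496·11.3238·150.0000 = 7618.896 mm³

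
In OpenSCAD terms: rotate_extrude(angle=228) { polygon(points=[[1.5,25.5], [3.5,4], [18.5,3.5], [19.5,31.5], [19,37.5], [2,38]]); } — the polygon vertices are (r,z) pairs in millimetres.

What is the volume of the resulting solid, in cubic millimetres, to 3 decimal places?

Profile (r,z), 6 vertices: (1.5,25.5) (3.5,4) (18.5,3.5) (19.5,31.5) (19,37.5) (2,38)
edge 0: (1.5,25.5)→(3.5,4)  cross = 1.5·4 − 3.5·25.5 = -83.2500; (r_i+r_j)·cross = 5·-83.2500 = -416.2500
edge 1: (3.5,4)→(18.5,3.5)  cross = 3.5·3.5 − 18.5·4 = -61.7500; (r_i+r_j)·cross = 22·-61.7500 = -1358.5000
edge 2: (18.5,3.5)→(19.5,31.5)  cross = 18.5·31.5 − 19.5·3.5 = 514.5000; (r_i+r_j)·cross = 38·514.5000 = 19551.0000
edge 3: (19.5,31.5)→(19,37.5)  cross = 19.5·37.5 − 19·31.5 = 132.7500; (r_i+r_j)·cross = 38.5·132.7500 = 5110.8750
edge 4: (19,37.5)→(2,38)  cross = 19·38 − 2·37.5 = 647.0000; (r_i+r_j)·cross = 21·647.0000 = 13587.0000
edge 5: (2,38)→(1.5,25.5)  cross = 2·25.5 − 1.5·38 = -6.0000; (r_i+r_j)·cross = 3.5·-6.0000 = -21.0000
Σcross = 1143.2500 → A = |Σcross|/2 = 571.6250 mm²
Σ(r_i+r_j)·cross = 36453.1250 → first moment M = |Σ|/6 = 6075.5208
R_c = M/A = 6075.5208/571.6250 = 10.6285 mm
θ = 228° = 3.979351 rad
V = θ·R_c·A = 3.979351·10.6285·571.6250 = 24176.628 mm³

Volume = 24176.628 mm³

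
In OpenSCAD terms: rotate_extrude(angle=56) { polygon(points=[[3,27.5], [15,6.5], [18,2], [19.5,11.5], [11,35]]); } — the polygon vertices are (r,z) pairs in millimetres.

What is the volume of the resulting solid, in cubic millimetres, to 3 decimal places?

Profile (r,z), 5 vertices: (3,27.5) (15,6.5) (18,2) (19.5,11.5) (11,35)
edge 0: (3,27.5)→(15,6.5)  cross = 3·6.5 − 15·27.5 = -393.0000; (r_i+r_j)·cross = 18·-393.0000 = -7074.0000
edge 1: (15,6.5)→(18,2)  cross = 15·2 − 18·6.5 = -87.0000; (r_i+r_j)·cross = 33·-87.0000 = -2871.0000
edge 2: (18,2)→(19.5,11.5)  cross = 18·11.5 − 19.5·2 = 168.0000; (r_i+r_j)·cross = 37.5·168.0000 = 6300.0000
edge 3: (19.5,11.5)→(11,35)  cross = 19.5·35 − 11·11.5 = 556.0000; (r_i+r_j)·cross = 30.5·556.0000 = 16958.0000
edge 4: (11,35)→(3,27.5)  cross = 11·27.5 − 3·35 = 197.5000; (r_i+r_j)·cross = 14·197.5000 = 2765.0000
Σcross = 441.5000 → A = |Σcross|/2 = 220.7500 mm²
Σ(r_i+r_j)·cross = 16078.0000 → first moment M = |Σ|/6 = 2679.6667
R_c = M/A = 2679.6667/220.7500 = 12.1389 mm
θ = 56° = 0.977384 rad
V = θ·R_c·A = 0.977384·12.1389·220.7500 = 2619.064 mm³

Volume = 2619.064 mm³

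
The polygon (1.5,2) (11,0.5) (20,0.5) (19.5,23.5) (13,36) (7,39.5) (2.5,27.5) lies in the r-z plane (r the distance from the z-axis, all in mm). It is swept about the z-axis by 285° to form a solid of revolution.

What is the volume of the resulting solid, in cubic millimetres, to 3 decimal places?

Volume = 30372.912 mm³

Profile (r,z), 7 vertices: (1.5,2) (11,0.5) (20,0.5) (19.5,23.5) (13,36) (7,39.5) (2.5,27.5)
edge 0: (1.5,2)→(11,0.5)  cross = 1.5·0.5 − 11·2 = -21.2500; (r_i+r_j)·cross = 12.5·-21.2500 = -265.6250
edge 1: (11,0.5)→(20,0.5)  cross = 11·0.5 − 20·0.5 = -4.5000; (r_i+r_j)·cross = 31·-4.5000 = -139.5000
edge 2: (20,0.5)→(19.5,23.5)  cross = 20·23.5 − 19.5·0.5 = 460.2500; (r_i+r_j)·cross = 39.5·460.2500 = 18179.8750
edge 3: (19.5,23.5)→(13,36)  cross = 19.5·36 − 13·23.5 = 396.5000; (r_i+r_j)·cross = 32.5·396.5000 = 12886.2500
edge 4: (13,36)→(7,39.5)  cross = 13·39.5 − 7·36 = 261.5000; (r_i+r_j)·cross = 20·261.5000 = 5230.0000
edge 5: (7,39.5)→(2.5,27.5)  cross = 7·27.5 − 2.5·39.5 = 93.7500; (r_i+r_j)·cross = 9.5·93.7500 = 890.6250
edge 6: (2.5,27.5)→(1.5,2)  cross = 2.5·2 − 1.5·27.5 = -36.2500; (r_i+r_j)·cross = 4·-36.2500 = -145.0000
Σcross = 1150.0000 → A = |Σcross|/2 = 575.0000 mm²
Σ(r_i+r_j)·cross = 36636.6250 → first moment M = |Σ|/6 = 6106.1042
R_c = M/A = 6106.1042/575.0000 = 10.6193 mm
θ = 285° = 4.974188 rad
V = θ·R_c·A = 4.974188·10.6193·575.0000 = 30372.912 mm³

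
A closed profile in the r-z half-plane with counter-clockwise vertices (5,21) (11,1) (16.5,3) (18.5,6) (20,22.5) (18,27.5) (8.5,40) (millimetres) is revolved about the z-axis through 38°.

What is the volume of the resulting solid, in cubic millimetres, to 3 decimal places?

Profile (r,z), 7 vertices: (5,21) (11,1) (16.5,3) (18.5,6) (20,22.5) (18,27.5) (8.5,40)
edge 0: (5,21)→(11,1)  cross = 5·1 − 11·21 = -226.0000; (r_i+r_j)·cross = 16·-226.0000 = -3616.0000
edge 1: (11,1)→(16.5,3)  cross = 11·3 − 16.5·1 = 16.5000; (r_i+r_j)·cross = 27.5·16.5000 = 453.7500
edge 2: (16.5,3)→(18.5,6)  cross = 16.5·6 − 18.5·3 = 43.5000; (r_i+r_j)·cross = 35·43.5000 = 1522.5000
edge 3: (18.5,6)→(20,22.5)  cross = 18.5·22.5 − 20·6 = 296.2500; (r_i+r_j)·cross = 38.5·296.2500 = 11405.6250
edge 4: (20,22.5)→(18,27.5)  cross = 20·27.5 − 18·22.5 = 145.0000; (r_i+r_j)·cross = 38·145.0000 = 5510.0000
edge 5: (18,27.5)→(8.5,40)  cross = 18·40 − 8.5·27.5 = 486.2500; (r_i+r_j)·cross = 26.5·486.2500 = 12885.6250
edge 6: (8.5,40)→(5,21)  cross = 8.5·21 − 5·40 = -21.5000; (r_i+r_j)·cross = 13.5·-21.5000 = -290.2500
Σcross = 740.0000 → A = |Σcross|/2 = 370.0000 mm²
Σ(r_i+r_j)·cross = 27871.2500 → first moment M = |Σ|/6 = 4645.2083
R_c = M/A = 4645.2083/370.0000 = 12.5546 mm
θ = 38° = 0.663225 rad
V = θ·R_c·A = 0.663225·12.5546·370.0000 = 3080.819 mm³

Volume = 3080.819 mm³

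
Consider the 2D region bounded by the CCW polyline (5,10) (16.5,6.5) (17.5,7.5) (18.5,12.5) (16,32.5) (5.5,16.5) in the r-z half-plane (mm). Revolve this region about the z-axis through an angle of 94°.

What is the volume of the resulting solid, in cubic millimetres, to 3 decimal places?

Volume = 4308.924 mm³

Profile (r,z), 6 vertices: (5,10) (16.5,6.5) (17.5,7.5) (18.5,12.5) (16,32.5) (5.5,16.5)
edge 0: (5,10)→(16.5,6.5)  cross = 5·6.5 − 16.5·10 = -132.5000; (r_i+r_j)·cross = 21.5·-132.5000 = -2848.7500
edge 1: (16.5,6.5)→(17.5,7.5)  cross = 16.5·7.5 − 17.5·6.5 = 10.0000; (r_i+r_j)·cross = 34·10.0000 = 340.0000
edge 2: (17.5,7.5)→(18.5,12.5)  cross = 17.5·12.5 − 18.5·7.5 = 80.0000; (r_i+r_j)·cross = 36·80.0000 = 2880.0000
edge 3: (18.5,12.5)→(16,32.5)  cross = 18.5·32.5 − 16·12.5 = 401.2500; (r_i+r_j)·cross = 34.5·401.2500 = 13843.1250
edge 4: (16,32.5)→(5.5,16.5)  cross = 16·16.5 − 5.5·32.5 = 85.2500; (r_i+r_j)·cross = 21.5·85.2500 = 1832.8750
edge 5: (5.5,16.5)→(5,10)  cross = 5.5·10 − 5·16.5 = -27.5000; (r_i+r_j)·cross = 10.5·-27.5000 = -288.7500
Σcross = 416.5000 → A = |Σcross|/2 = 208.2500 mm²
Σ(r_i+r_j)·cross = 15758.5000 → first moment M = |Σ|/6 = 2626.4167
R_c = M/A = 2626.4167/208.2500 = 12.6118 mm
θ = 94° = 1.640609 rad
V = θ·R_c·A = 1.640609·12.6118·208.2500 = 4308.924 mm³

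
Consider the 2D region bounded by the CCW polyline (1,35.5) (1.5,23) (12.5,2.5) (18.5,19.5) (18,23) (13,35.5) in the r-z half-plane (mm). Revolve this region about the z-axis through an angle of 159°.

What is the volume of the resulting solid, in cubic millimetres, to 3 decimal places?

Volume = 9850.412 mm³

Profile (r,z), 6 vertices: (1,35.5) (1.5,23) (12.5,2.5) (18.5,19.5) (18,23) (13,35.5)
edge 0: (1,35.5)→(1.5,23)  cross = 1·23 − 1.5·35.5 = -30.2500; (r_i+r_j)·cross = 2.5·-30.2500 = -75.6250
edge 1: (1.5,23)→(12.5,2.5)  cross = 1.5·2.5 − 12.5·23 = -283.7500; (r_i+r_j)·cross = 14·-283.7500 = -3972.5000
edge 2: (12.5,2.5)→(18.5,19.5)  cross = 12.5·19.5 − 18.5·2.5 = 197.5000; (r_i+r_j)·cross = 31·197.5000 = 6122.5000
edge 3: (18.5,19.5)→(18,23)  cross = 18.5·23 − 18·19.5 = 74.5000; (r_i+r_j)·cross = 36.5·74.5000 = 2719.2500
edge 4: (18,23)→(13,35.5)  cross = 18·35.5 − 13·23 = 340.0000; (r_i+r_j)·cross = 31·340.0000 = 10540.0000
edge 5: (13,35.5)→(1,35.5)  cross = 13·35.5 − 1·35.5 = 426.0000; (r_i+r_j)·cross = 14·426.0000 = 5964.0000
Σcross = 724.0000 → A = |Σcross|/2 = 362.0000 mm²
Σ(r_i+r_j)·cross = 21297.6250 → first moment M = |Σ|/6 = 3549.6042
R_c = M/A = 3549.6042/362.0000 = 9.8055 mm
θ = 159° = 2.775074 rad
V = θ·R_c·A = 2.775074·9.8055·362.0000 = 9850.412 mm³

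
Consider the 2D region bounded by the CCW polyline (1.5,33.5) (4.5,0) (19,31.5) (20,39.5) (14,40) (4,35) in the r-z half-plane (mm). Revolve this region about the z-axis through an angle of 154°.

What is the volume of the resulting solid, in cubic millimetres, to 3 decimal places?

Volume = 9816.039 mm³

Profile (r,z), 6 vertices: (1.5,33.5) (4.5,0) (19,31.5) (20,39.5) (14,40) (4,35)
edge 0: (1.5,33.5)→(4.5,0)  cross = 1.5·0 − 4.5·33.5 = -150.7500; (r_i+r_j)·cross = 6·-150.7500 = -904.5000
edge 1: (4.5,0)→(19,31.5)  cross = 4.5·31.5 − 19·0 = 141.7500; (r_i+r_j)·cross = 23.5·141.7500 = 3331.1250
edge 2: (19,31.5)→(20,39.5)  cross = 19·39.5 − 20·31.5 = 120.5000; (r_i+r_j)·cross = 39·120.5000 = 4699.5000
edge 3: (20,39.5)→(14,40)  cross = 20·40 − 14·39.5 = 247.0000; (r_i+r_j)·cross = 34·247.0000 = 8398.0000
edge 4: (14,40)→(4,35)  cross = 14·35 − 4·40 = 330.0000; (r_i+r_j)·cross = 18·330.0000 = 5940.0000
edge 5: (4,35)→(1.5,33.5)  cross = 4·33.5 − 1.5·35 = 81.5000; (r_i+r_j)·cross = 5.5·81.5000 = 448.2500
Σcross = 770.0000 → A = |Σcross|/2 = 385.0000 mm²
Σ(r_i+r_j)·cross = 21912.3750 → first moment M = |Σ|/6 = 3652.0625
R_c = M/A = 3652.0625/385.0000 = 9.4859 mm
θ = 154° = 2.687807 rad
V = θ·R_c·A = 2.687807·9.4859·385.0000 = 9816.039 mm³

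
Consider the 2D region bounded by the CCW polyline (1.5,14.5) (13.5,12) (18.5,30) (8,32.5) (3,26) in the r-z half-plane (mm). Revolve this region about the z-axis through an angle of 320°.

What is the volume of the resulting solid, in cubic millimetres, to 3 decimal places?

Profile (r,z), 5 vertices: (1.5,14.5) (13.5,12) (18.5,30) (8,32.5) (3,26)
edge 0: (1.5,14.5)→(13.5,12)  cross = 1.5·12 − 13.5·14.5 = -177.7500; (r_i+r_j)·cross = 15·-177.7500 = -2666.2500
edge 1: (13.5,12)→(18.5,30)  cross = 13.5·30 − 18.5·12 = 183.0000; (r_i+r_j)·cross = 32·183.0000 = 5856.0000
edge 2: (18.5,30)→(8,32.5)  cross = 18.5·32.5 − 8·30 = 361.2500; (r_i+r_j)·cross = 26.5·361.2500 = 9573.1250
edge 3: (8,32.5)→(3,26)  cross = 8·26 − 3·32.5 = 110.5000; (r_i+r_j)·cross = 11·110.5000 = 1215.5000
edge 4: (3,26)→(1.5,14.5)  cross = 3·14.5 − 1.5·26 = 4.5000; (r_i+r_j)·cross = 4.5·4.5000 = 20.2500
Σcross = 481.5000 → A = |Σcross|/2 = 240.7500 mm²
Σ(r_i+r_j)·cross = 13998.6250 → first moment M = |Σ|/6 = 2333.1042
R_c = M/A = 2333.1042/240.7500 = 9.6910 mm
θ = 320° = 5.585054 rad
V = θ·R_c·A = 5.585054·9.6910·240.7500 = 13030.512 mm³

Volume = 13030.512 mm³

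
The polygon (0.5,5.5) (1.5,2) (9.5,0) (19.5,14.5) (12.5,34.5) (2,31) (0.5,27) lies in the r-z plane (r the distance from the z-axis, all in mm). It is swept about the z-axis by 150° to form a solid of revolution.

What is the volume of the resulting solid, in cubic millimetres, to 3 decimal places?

Volume = 10560.551 mm³

Profile (r,z), 7 vertices: (0.5,5.5) (1.5,2) (9.5,0) (19.5,14.5) (12.5,34.5) (2,31) (0.5,27)
edge 0: (0.5,5.5)→(1.5,2)  cross = 0.5·2 − 1.5·5.5 = -7.2500; (r_i+r_j)·cross = 2·-7.2500 = -14.5000
edge 1: (1.5,2)→(9.5,0)  cross = 1.5·0 − 9.5·2 = -19.0000; (r_i+r_j)·cross = 11·-19.0000 = -209.0000
edge 2: (9.5,0)→(19.5,14.5)  cross = 9.5·14.5 − 19.5·0 = 137.7500; (r_i+r_j)·cross = 29·137.7500 = 3994.7500
edge 3: (19.5,14.5)→(12.5,34.5)  cross = 19.5·34.5 − 12.5·14.5 = 491.5000; (r_i+r_j)·cross = 32·491.5000 = 15728.0000
edge 4: (12.5,34.5)→(2,31)  cross = 12.5·31 − 2·34.5 = 318.5000; (r_i+r_j)·cross = 14.5·318.5000 = 4618.2500
edge 5: (2,31)→(0.5,27)  cross = 2·27 − 0.5·31 = 38.5000; (r_i+r_j)·cross = 2.5·38.5000 = 96.2500
edge 6: (0.5,27)→(0.5,5.5)  cross = 0.5·5.5 − 0.5·27 = -10.7500; (r_i+r_j)·cross = 1·-10.7500 = -10.7500
Σcross = 949.2500 → A = |Σcross|/2 = 474.6250 mm²
Σ(r_i+r_j)·cross = 24203.0000 → first moment M = |Σ|/6 = 4033.8333
R_c = M/A = 4033.8333/474.6250 = 8.4990 mm
θ = 150° = 2.617994 rad
V = θ·R_c·A = 2.617994·8.4990·474.6250 = 10560.551 mm³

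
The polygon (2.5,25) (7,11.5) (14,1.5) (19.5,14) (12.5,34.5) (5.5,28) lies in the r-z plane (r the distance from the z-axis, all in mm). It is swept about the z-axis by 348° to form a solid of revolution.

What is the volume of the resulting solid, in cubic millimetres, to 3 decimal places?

Volume = 20639.347 mm³

Profile (r,z), 6 vertices: (2.5,25) (7,11.5) (14,1.5) (19.5,14) (12.5,34.5) (5.5,28)
edge 0: (2.5,25)→(7,11.5)  cross = 2.5·11.5 − 7·25 = -146.2500; (r_i+r_j)·cross = 9.5·-146.2500 = -1389.3750
edge 1: (7,11.5)→(14,1.5)  cross = 7·1.5 − 14·11.5 = -150.5000; (r_i+r_j)·cross = 21·-150.5000 = -3160.5000
edge 2: (14,1.5)→(19.5,14)  cross = 14·14 − 19.5·1.5 = 166.7500; (r_i+r_j)·cross = 33.5·166.7500 = 5586.1250
edge 3: (19.5,14)→(12.5,34.5)  cross = 19.5·34.5 − 12.5·14 = 497.7500; (r_i+r_j)·cross = 32·497.7500 = 15928.0000
edge 4: (12.5,34.5)→(5.5,28)  cross = 12.5·28 − 5.5·34.5 = 160.2500; (r_i+r_j)·cross = 18·160.2500 = 2884.5000
edge 5: (5.5,28)→(2.5,25)  cross = 5.5·25 − 2.5·28 = 67.5000; (r_i+r_j)·cross = 8·67.5000 = 540.0000
Σcross = 595.5000 → A = |Σcross|/2 = 297.7500 mm²
Σ(r_i+r_j)·cross = 20388.7500 → first moment M = |Σ|/6 = 3398.1250
R_c = M/A = 3398.1250/297.7500 = 11.4127 mm
θ = 348° = 6.073746 rad
V = θ·R_c·A = 6.073746·11.4127·297.7500 = 20639.347 mm³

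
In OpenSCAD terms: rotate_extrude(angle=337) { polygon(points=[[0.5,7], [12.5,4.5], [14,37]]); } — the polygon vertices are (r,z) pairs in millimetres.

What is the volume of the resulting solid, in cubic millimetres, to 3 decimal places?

Profile (r,z), 3 vertices: (0.5,7) (12.5,4.5) (14,37)
edge 0: (0.5,7)→(12.5,4.5)  cross = 0.5·4.5 − 12.5·7 = -85.2500; (r_i+r_j)·cross = 13·-85.2500 = -1108.2500
edge 1: (12.5,4.5)→(14,37)  cross = 12.5·37 − 14·4.5 = 399.5000; (r_i+r_j)·cross = 26.5·399.5000 = 10586.7500
edge 2: (14,37)→(0.5,7)  cross = 14·7 − 0.5·37 = 79.5000; (r_i+r_j)·cross = 14.5·79.5000 = 1152.7500
Σcross = 393.7500 → A = |Σcross|/2 = 196.8750 mm²
Σ(r_i+r_j)·cross = 10631.2500 → first moment M = |Σ|/6 = 1771.8750
R_c = M/A = 1771.8750/196.8750 = 9.0000 mm
θ = 337° = 5.881760 rad
V = θ·R_c·A = 5.881760·9.0000·196.8750 = 10421.743 mm³

Volume = 10421.743 mm³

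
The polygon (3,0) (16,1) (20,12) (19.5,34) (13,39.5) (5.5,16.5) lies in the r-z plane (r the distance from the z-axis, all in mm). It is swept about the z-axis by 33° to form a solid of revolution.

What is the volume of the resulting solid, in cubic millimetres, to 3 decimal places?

Volume = 3269.765 mm³

Profile (r,z), 6 vertices: (3,0) (16,1) (20,12) (19.5,34) (13,39.5) (5.5,16.5)
edge 0: (3,0)→(16,1)  cross = 3·1 − 16·0 = 3.0000; (r_i+r_j)·cross = 19·3.0000 = 57.0000
edge 1: (16,1)→(20,12)  cross = 16·12 − 20·1 = 172.0000; (r_i+r_j)·cross = 36·172.0000 = 6192.0000
edge 2: (20,12)→(19.5,34)  cross = 20·34 − 19.5·12 = 446.0000; (r_i+r_j)·cross = 39.5·446.0000 = 17617.0000
edge 3: (19.5,34)→(13,39.5)  cross = 19.5·39.5 − 13·34 = 328.2500; (r_i+r_j)·cross = 32.5·328.2500 = 10668.1250
edge 4: (13,39.5)→(5.5,16.5)  cross = 13·16.5 − 5.5·39.5 = -2.7500; (r_i+r_j)·cross = 18.5·-2.7500 = -50.8750
edge 5: (5.5,16.5)→(3,0)  cross = 5.5·0 − 3·16.5 = -49.5000; (r_i+r_j)·cross = 8.5·-49.5000 = -420.7500
Σcross = 897.0000 → A = |Σcross|/2 = 448.5000 mm²
Σ(r_i+r_j)·cross = 34062.5000 → first moment M = |Σ|/6 = 5677.0833
R_c = M/A = 5677.0833/448.5000 = 12.6579 mm
θ = 33° = 0.575959 rad
V = θ·R_c·A = 0.575959·12.6579·448.5000 = 3269.765 mm³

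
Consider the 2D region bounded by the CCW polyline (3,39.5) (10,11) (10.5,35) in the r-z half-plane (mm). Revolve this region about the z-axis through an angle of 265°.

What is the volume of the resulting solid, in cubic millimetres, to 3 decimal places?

Volume = 3301.470 mm³

Profile (r,z), 3 vertices: (3,39.5) (10,11) (10.5,35)
edge 0: (3,39.5)→(10,11)  cross = 3·11 − 10·39.5 = -362.0000; (r_i+r_j)·cross = 13·-362.0000 = -4706.0000
edge 1: (10,11)→(10.5,35)  cross = 10·35 − 10.5·11 = 234.5000; (r_i+r_j)·cross = 20.5·234.5000 = 4807.2500
edge 2: (10.5,35)→(3,39.5)  cross = 10.5·39.5 − 3·35 = 309.7500; (r_i+r_j)·cross = 13.5·309.7500 = 4181.6250
Σcross = 182.2500 → A = |Σcross|/2 = 91.1250 mm²
Σ(r_i+r_j)·cross = 4282.8750 → first moment M = |Σ|/6 = 713.8125
R_c = M/A = 713.8125/91.1250 = 7.8333 mm
θ = 265° = 4.625123 rad
V = θ·R_c·A = 4.625123·7.8333·91.1250 = 3301.470 mm³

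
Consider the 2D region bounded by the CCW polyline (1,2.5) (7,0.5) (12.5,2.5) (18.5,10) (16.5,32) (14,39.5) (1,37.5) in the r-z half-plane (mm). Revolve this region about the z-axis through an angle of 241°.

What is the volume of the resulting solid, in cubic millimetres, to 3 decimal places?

Volume = 21659.700 mm³

Profile (r,z), 7 vertices: (1,2.5) (7,0.5) (12.5,2.5) (18.5,10) (16.5,32) (14,39.5) (1,37.5)
edge 0: (1,2.5)→(7,0.5)  cross = 1·0.5 − 7·2.5 = -17.0000; (r_i+r_j)·cross = 8·-17.0000 = -136.0000
edge 1: (7,0.5)→(12.5,2.5)  cross = 7·2.5 − 12.5·0.5 = 11.2500; (r_i+r_j)·cross = 19.5·11.2500 = 219.3750
edge 2: (12.5,2.5)→(18.5,10)  cross = 12.5·10 − 18.5·2.5 = 78.7500; (r_i+r_j)·cross = 31·78.7500 = 2441.2500
edge 3: (18.5,10)→(16.5,32)  cross = 18.5·32 − 16.5·10 = 427.0000; (r_i+r_j)·cross = 35·427.0000 = 14945.0000
edge 4: (16.5,32)→(14,39.5)  cross = 16.5·39.5 − 14·32 = 203.7500; (r_i+r_j)·cross = 30.5·203.7500 = 6214.3750
edge 5: (14,39.5)→(1,37.5)  cross = 14·37.5 − 1·39.5 = 485.5000; (r_i+r_j)·cross = 15·485.5000 = 7282.5000
edge 6: (1,37.5)→(1,2.5)  cross = 1·2.5 − 1·37.5 = -35.0000; (r_i+r_j)·cross = 2·-35.0000 = -70.0000
Σcross = 1154.2500 → A = |Σcross|/2 = 577.1250 mm²
Σ(r_i+r_j)·cross = 30896.5000 → first moment M = |Σ|/6 = 5149.4167
R_c = M/A = 5149.4167/577.1250 = 8.9225 mm
θ = 241° = 4.206243 rad
V = θ·R_c·A = 4.206243·8.9225·577.1250 = 21659.700 mm³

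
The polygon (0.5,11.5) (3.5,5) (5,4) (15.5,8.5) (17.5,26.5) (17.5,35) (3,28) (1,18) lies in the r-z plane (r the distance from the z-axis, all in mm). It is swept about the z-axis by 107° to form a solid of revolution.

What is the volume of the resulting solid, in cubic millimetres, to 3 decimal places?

Volume = 6601.076 mm³

Profile (r,z), 8 vertices: (0.5,11.5) (3.5,5) (5,4) (15.5,8.5) (17.5,26.5) (17.5,35) (3,28) (1,18)
edge 0: (0.5,11.5)→(3.5,5)  cross = 0.5·5 − 3.5·11.5 = -37.7500; (r_i+r_j)·cross = 4·-37.7500 = -151.0000
edge 1: (3.5,5)→(5,4)  cross = 3.5·4 − 5·5 = -11.0000; (r_i+r_j)·cross = 8.5·-11.0000 = -93.5000
edge 2: (5,4)→(15.5,8.5)  cross = 5·8.5 − 15.5·4 = -19.5000; (r_i+r_j)·cross = 20.5·-19.5000 = -399.7500
edge 3: (15.5,8.5)→(17.5,26.5)  cross = 15.5·26.5 − 17.5·8.5 = 262.0000; (r_i+r_j)·cross = 33·262.0000 = 8646.0000
edge 4: (17.5,26.5)→(17.5,35)  cross = 17.5·35 − 17.5·26.5 = 148.7500; (r_i+r_j)·cross = 35·148.7500 = 5206.2500
edge 5: (17.5,35)→(3,28)  cross = 17.5·28 − 3·35 = 385.0000; (r_i+r_j)·cross = 20.5·385.0000 = 7892.5000
edge 6: (3,28)→(1,18)  cross = 3·18 − 1·28 = 26.0000; (r_i+r_j)·cross = 4·26.0000 = 104.0000
edge 7: (1,18)→(0.5,11.5)  cross = 1·11.5 − 0.5·18 = 2.5000; (r_i+r_j)·cross = 1.5·2.5000 = 3.7500
Σcross = 756.0000 → A = |Σcross|/2 = 378.0000 mm²
Σ(r_i+r_j)·cross = 21208.2500 → first moment M = |Σ|/6 = 3534.7083
R_c = M/A = 3534.7083/378.0000 = 9.3511 mm
θ = 107° = 1.867502 rad
V = θ·R_c·A = 1.867502·9.3511·378.0000 = 6601.076 mm³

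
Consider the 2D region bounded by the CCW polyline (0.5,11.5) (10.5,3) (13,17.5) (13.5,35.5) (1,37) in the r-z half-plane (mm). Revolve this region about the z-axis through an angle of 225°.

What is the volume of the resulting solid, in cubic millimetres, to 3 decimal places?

Volume = 9671.197 mm³

Profile (r,z), 5 vertices: (0.5,11.5) (10.5,3) (13,17.5) (13.5,35.5) (1,37)
edge 0: (0.5,11.5)→(10.5,3)  cross = 0.5·3 − 10.5·11.5 = -119.2500; (r_i+r_j)·cross = 11·-119.2500 = -1311.7500
edge 1: (10.5,3)→(13,17.5)  cross = 10.5·17.5 − 13·3 = 144.7500; (r_i+r_j)·cross = 23.5·144.7500 = 3401.6250
edge 2: (13,17.5)→(13.5,35.5)  cross = 13·35.5 − 13.5·17.5 = 225.2500; (r_i+r_j)·cross = 26.5·225.2500 = 5969.1250
edge 3: (13.5,35.5)→(1,37)  cross = 13.5·37 − 1·35.5 = 464.0000; (r_i+r_j)·cross = 14.5·464.0000 = 6728.0000
edge 4: (1,37)→(0.5,11.5)  cross = 1·11.5 − 0.5·37 = -7.0000; (r_i+r_j)·cross = 1.5·-7.0000 = -10.5000
Σcross = 707.7500 → A = |Σcross|/2 = 353.8750 mm²
Σ(r_i+r_j)·cross = 14776.5000 → first moment M = |Σ|/6 = 2462.7500
R_c = M/A = 2462.7500/353.8750 = 6.9594 mm
θ = 225° = 3.926991 rad
V = θ·R_c·A = 3.926991·6.9594·353.8750 = 9671.197 mm³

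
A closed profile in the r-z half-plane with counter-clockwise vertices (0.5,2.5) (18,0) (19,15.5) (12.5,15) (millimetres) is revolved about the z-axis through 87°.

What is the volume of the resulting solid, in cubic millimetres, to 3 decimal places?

Volume = 3207.349 mm³

Profile (r,z), 4 vertices: (0.5,2.5) (18,0) (19,15.5) (12.5,15)
edge 0: (0.5,2.5)→(18,0)  cross = 0.5·0 − 18·2.5 = -45.0000; (r_i+r_j)·cross = 18.5·-45.0000 = -832.5000
edge 1: (18,0)→(19,15.5)  cross = 18·15.5 − 19·0 = 279.0000; (r_i+r_j)·cross = 37·279.0000 = 10323.0000
edge 2: (19,15.5)→(12.5,15)  cross = 19·15 − 12.5·15.5 = 91.2500; (r_i+r_j)·cross = 31.5·91.2500 = 2874.3750
edge 3: (12.5,15)→(0.5,2.5)  cross = 12.5·2.5 − 0.5·15 = 23.7500; (r_i+r_j)·cross = 13·23.7500 = 308.7500
Σcross = 349.0000 → A = |Σcross|/2 = 174.5000 mm²
Σ(r_i+r_j)·cross = 12673.6250 → first moment M = |Σ|/6 = 2112.2708
R_c = M/A = 2112.2708/174.5000 = 12.1047 mm
θ = 87° = 1.518436 rad
V = θ·R_c·A = 1.518436·12.1047·174.5000 = 3207.349 mm³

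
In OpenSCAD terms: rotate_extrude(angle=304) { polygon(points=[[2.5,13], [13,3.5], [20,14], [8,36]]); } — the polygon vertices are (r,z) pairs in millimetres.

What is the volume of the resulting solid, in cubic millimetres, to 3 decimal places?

Profile (r,z), 4 vertices: (2.5,13) (13,3.5) (20,14) (8,36)
edge 0: (2.5,13)→(13,3.5)  cross = 2.5·3.5 − 13·13 = -160.2500; (r_i+r_j)·cross = 15.5·-160.2500 = -2483.8750
edge 1: (13,3.5)→(20,14)  cross = 13·14 − 20·3.5 = 112.0000; (r_i+r_j)·cross = 33·112.0000 = 3696.0000
edge 2: (20,14)→(8,36)  cross = 20·36 − 8·14 = 608.0000; (r_i+r_j)·cross = 28·608.0000 = 17024.0000
edge 3: (8,36)→(2.5,13)  cross = 8·13 − 2.5·36 = 14.0000; (r_i+r_j)·cross = 10.5·14.0000 = 147.0000
Σcross = 573.7500 → A = |Σcross|/2 = 286.8750 mm²
Σ(r_i+r_j)·cross = 18383.1250 → first moment M = |Σ|/6 = 3063.8542
R_c = M/A = 3063.8542/286.8750 = 10.6801 mm
θ = 304° = 5.305801 rad
V = θ·R_c·A = 5.305801·10.6801·286.8750 = 16256.200 mm³

Volume = 16256.200 mm³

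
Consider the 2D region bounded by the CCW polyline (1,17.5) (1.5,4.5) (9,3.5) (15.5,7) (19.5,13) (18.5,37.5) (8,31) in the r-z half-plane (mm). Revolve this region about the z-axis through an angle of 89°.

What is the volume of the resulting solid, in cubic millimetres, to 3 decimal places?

Volume = 7492.841 mm³

Profile (r,z), 7 vertices: (1,17.5) (1.5,4.5) (9,3.5) (15.5,7) (19.5,13) (18.5,37.5) (8,31)
edge 0: (1,17.5)→(1.5,4.5)  cross = 1·4.5 − 1.5·17.5 = -21.7500; (r_i+r_j)·cross = 2.5·-21.7500 = -54.3750
edge 1: (1.5,4.5)→(9,3.5)  cross = 1.5·3.5 − 9·4.5 = -35.2500; (r_i+r_j)·cross = 10.5·-35.2500 = -370.1250
edge 2: (9,3.5)→(15.5,7)  cross = 9·7 − 15.5·3.5 = 8.7500; (r_i+r_j)·cross = 24.5·8.7500 = 214.3750
edge 3: (15.5,7)→(19.5,13)  cross = 15.5·13 − 19.5·7 = 65.0000; (r_i+r_j)·cross = 35·65.0000 = 2275.0000
edge 4: (19.5,13)→(18.5,37.5)  cross = 19.5·37.5 − 18.5·13 = 490.7500; (r_i+r_j)·cross = 38·490.7500 = 18648.5000
edge 5: (18.5,37.5)→(8,31)  cross = 18.5·31 − 8·37.5 = 273.5000; (r_i+r_j)·cross = 26.5·273.5000 = 7247.7500
edge 6: (8,31)→(1,17.5)  cross = 8·17.5 − 1·31 = 109.0000; (r_i+r_j)·cross = 9·109.0000 = 981.0000
Σcross = 890.0000 → A = |Σcross|/2 = 445.0000 mm²
Σ(r_i+r_j)·cross = 28942.1250 → first moment M = |Σ|/6 = 4823.6875
R_c = M/A = 4823.6875/445.0000 = 10.8397 mm
θ = 89° = 1.553343 rad
V = θ·R_c·A = 1.553343·10.8397·445.0000 = 7492.841 mm³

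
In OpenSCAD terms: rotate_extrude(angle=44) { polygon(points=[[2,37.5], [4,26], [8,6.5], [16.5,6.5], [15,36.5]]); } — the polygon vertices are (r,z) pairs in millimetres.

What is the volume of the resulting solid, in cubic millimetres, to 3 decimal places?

Volume = 2572.039 mm³

Profile (r,z), 5 vertices: (2,37.5) (4,26) (8,6.5) (16.5,6.5) (15,36.5)
edge 0: (2,37.5)→(4,26)  cross = 2·26 − 4·37.5 = -98.0000; (r_i+r_j)·cross = 6·-98.0000 = -588.0000
edge 1: (4,26)→(8,6.5)  cross = 4·6.5 − 8·26 = -182.0000; (r_i+r_j)·cross = 12·-182.0000 = -2184.0000
edge 2: (8,6.5)→(16.5,6.5)  cross = 8·6.5 − 16.5·6.5 = -55.2500; (r_i+r_j)·cross = 24.5·-55.2500 = -1353.6250
edge 3: (16.5,6.5)→(15,36.5)  cross = 16.5·36.5 − 15·6.5 = 504.7500; (r_i+r_j)·cross = 31.5·504.7500 = 15899.6250
edge 4: (15,36.5)→(2,37.5)  cross = 15·37.5 − 2·36.5 = 489.5000; (r_i+r_j)·cross = 17·489.5000 = 8321.5000
Σcross = 659.0000 → A = |Σcross|/2 = 329.5000 mm²
Σ(r_i+r_j)·cross = 20095.5000 → first moment M = |Σ|/6 = 3349.2500
R_c = M/A = 3349.2500/329.5000 = 10.1646 mm
θ = 44° = 0.767945 rad
V = θ·R_c·A = 0.767945·10.1646·329.5000 = 2572.039 mm³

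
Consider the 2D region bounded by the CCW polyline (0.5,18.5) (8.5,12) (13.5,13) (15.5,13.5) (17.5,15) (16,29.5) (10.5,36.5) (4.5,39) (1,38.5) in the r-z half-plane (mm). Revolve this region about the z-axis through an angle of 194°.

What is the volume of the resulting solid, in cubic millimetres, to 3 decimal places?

Volume = 10023.366 mm³

Profile (r,z), 9 vertices: (0.5,18.5) (8.5,12) (13.5,13) (15.5,13.5) (17.5,15) (16,29.5) (10.5,36.5) (4.5,39) (1,38.5)
edge 0: (0.5,18.5)→(8.5,12)  cross = 0.5·12 − 8.5·18.5 = -151.2500; (r_i+r_j)·cross = 9·-151.2500 = -1361.2500
edge 1: (8.5,12)→(13.5,13)  cross = 8.5·13 − 13.5·12 = -51.5000; (r_i+r_j)·cross = 22·-51.5000 = -1133.0000
edge 2: (13.5,13)→(15.5,13.5)  cross = 13.5·13.5 − 15.5·13 = -19.2500; (r_i+r_j)·cross = 29·-19.2500 = -558.2500
edge 3: (15.5,13.5)→(17.5,15)  cross = 15.5·15 − 17.5·13.5 = -3.7500; (r_i+r_j)·cross = 33·-3.7500 = -123.7500
edge 4: (17.5,15)→(16,29.5)  cross = 17.5·29.5 − 16·15 = 276.2500; (r_i+r_j)·cross = 33.5·276.2500 = 9254.3750
edge 5: (16,29.5)→(10.5,36.5)  cross = 16·36.5 − 10.5·29.5 = 274.2500; (r_i+r_j)·cross = 26.5·274.2500 = 7267.6250
edge 6: (10.5,36.5)→(4.5,39)  cross = 10.5·39 − 4.5·36.5 = 245.2500; (r_i+r_j)·cross = 15·245.2500 = 3678.7500
edge 7: (4.5,39)→(1,38.5)  cross = 4.5·38.5 − 1·39 = 134.2500; (r_i+r_j)·cross = 5.5·134.2500 = 738.3750
edge 8: (1,38.5)→(0.5,18.5)  cross = 1·18.5 − 0.5·38.5 = -0.7500; (r_i+r_j)·cross = 1.5·-0.7500 = -1.1250
Σcross = 703.5000 → A = |Σcross|/2 = 351.7500 mm²
Σ(r_i+r_j)·cross = 17761.7500 → first moment M = |Σ|/6 = 2960.2917
R_c = M/A = 2960.2917/351.7500 = 8.4159 mm
θ = 194° = 3.385939 rad
V = θ·R_c·A = 3.385939·8.4159·351.7500 = 10023.366 mm³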